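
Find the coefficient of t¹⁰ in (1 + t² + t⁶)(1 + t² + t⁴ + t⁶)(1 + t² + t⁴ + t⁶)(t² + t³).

(1 + t² + t⁶) has coefficients 1,0,1,0,0,0,1 for degrees 0…6.
(1 + t² + t⁴ + t⁶) has coefficients 1,0,1,0,1,0,1,0,0,0,0 for degrees 0…10.
Multiplying by (1 + t² + t⁴ + t⁶) gives running coefficients 1,0,2,0,3,0,4,0,3,0,2 for degrees 0…10.
Finally multiplying by (t² + t³), the product of all factors after the first has coefficients 0,0,1,1,2,2,3,3,4,4,3 for degrees 0…10.
[t¹⁰] = 1·3 + 1·4 + 1·2 = 9.

9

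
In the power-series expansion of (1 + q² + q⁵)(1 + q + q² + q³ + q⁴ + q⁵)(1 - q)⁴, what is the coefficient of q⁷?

(1 + q² + q⁵) has coefficients 1,0,1,0,0,1 for degrees 0…5.
(1 + q + q² + q³ + q⁴ + q⁵) has coefficients 1,1,1,1,1,1,0,0 for degrees 0…7.
Finally multiplying by (1 - q)⁴, the product of all factors after the first has coefficients 1,-3,3,-1,0,0,-1,3 for degrees 0…7.
[q⁷] = 1·3 + 1·0 + 1·3 = 6.

6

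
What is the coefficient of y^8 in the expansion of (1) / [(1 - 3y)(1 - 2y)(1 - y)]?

28501

The denominator gives the recurrence a_n = 6a_(n−1) − 11a_(n−2) + 6a_(n−3) for n ≥ 3; the numerator fixes a_0 = 1, a_1 = 6, a_2 = 25.
Iterating: 1, 6, 25, 90, 301, 966, 3025, 9330, 28501, so a_8 = 28501.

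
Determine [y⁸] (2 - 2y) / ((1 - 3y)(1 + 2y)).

5556

The denominator gives the recurrence a_n = a_(n−1) + 6a_(n−2) for n ≥ 2; the numerator fixes a_0 = 2, a_1 = 0.
Iterating: 2, 0, 12, 12, 84, 156, 660, 1596, 5556, so a_8 = 5556.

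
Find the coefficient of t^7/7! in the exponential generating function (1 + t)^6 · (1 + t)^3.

181440

The EGF product rule gives c_7 = Σ_{k_1+k_2=7} C(7; k_1,k_2) · ∏ g_i(k_i), where (1+t)^6 gives the falling factorial (6)_k; (1+t)^3 gives the falling factorial (3)_k.
g_1(k) for k = 0…7: 1, 6, 30, 120, 360, 720, 720, 0.
g_2(k) for k = 0…7: 1, 3, 6, 6, 0, 0, 0, 0.
c_7 = Σ_k C(7,k)·g_1(k)·g_2(7−k) = 35·360·6 + 21·720·6 + 7·720·3 = 75600 + 90720 + 15120 = 181440.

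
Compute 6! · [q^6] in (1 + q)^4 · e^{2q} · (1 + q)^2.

The EGF product rule gives c_6 = Σ_{k_1+k_2+k_3=6} C(6; k_1,k_2,k_3) · ∏ g_i(k_i), where (1+q)^4 gives the falling factorial (4)_k; e^{2q} gives (2)^k; (1+q)^2 gives the falling factorial (2)_k.
g_1(k) for k = 0…6: 1, 4, 12, 24, 24, 0, 0.
g_2(k) for k = 0…6: 1, 2, 4, 8, 16, 32, 64.
g_3(k) for k = 0…6: 1, 2, 2, 0, 0, 0, 0.
First combine the last two factors: h(k) = Σ_j C(k,j)·g_2(j)·g_3(k−j) for k = 0…6: 1, 4, 14, 44, 128, 352, 928.
c_6 = Σ_k C(6,k)·g_1(k)·h(6−k) = 1·1·928 + 6·4·352 + 15·12·128 + 20·24·44 + 15·24·14 = 928 + 8448 + 23040 + 21120 + 5040 = 58576.

58576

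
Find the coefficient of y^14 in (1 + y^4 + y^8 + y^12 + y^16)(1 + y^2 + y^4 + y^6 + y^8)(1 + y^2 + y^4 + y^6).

10

(1 + y^4 + y^8 + y^12 + y^16) has coefficients 1,0,0,0,1,0,0,0,1,0,0,0,1,0,0 for degrees 0…14.
(1 + y^2 + y^4 + y^6 + y^8) has coefficients 1,0,1,0,1,0,1,0,1,0,0,0,0,0,0 for degrees 0…14.
Finally multiplying by (1 + y^2 + y^4 + y^6), the product of all factors after the first has coefficients 1,0,2,0,3,0,4,0,4,0,3,0,2,0,1 for degrees 0…14.
[y^14] = 1·1 + 1·3 + 1·4 + 1·2 = 10.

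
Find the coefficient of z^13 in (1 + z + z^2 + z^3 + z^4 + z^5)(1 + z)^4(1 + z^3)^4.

135

(1 + z + z^2 + z^3 + z^4 + z^5) has coefficients 1,1,1,1,1,1 for degrees 0…5.
(1 + z)^4 has coefficients 1,4,6,4,1,0,0,0,0,0,0,0,0,0 for degrees 0…13.
Finally multiplying by (1 + z^3)^4, the product of all factors after the first has coefficients 1,4,6,8,17,24,22,28,36,28,22,24,17,8 for degrees 0…13.
[z^13] = 1·8 + 1·17 + 1·24 + 1·22 + 1·28 + 1·36 = 135.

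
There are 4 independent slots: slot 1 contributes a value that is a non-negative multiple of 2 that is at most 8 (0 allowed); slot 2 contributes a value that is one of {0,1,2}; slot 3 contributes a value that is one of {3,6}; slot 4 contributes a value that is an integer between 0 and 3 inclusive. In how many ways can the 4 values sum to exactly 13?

11

The generating function for the choices is (1 + t² + t⁴ + t⁶ + t⁸)·(1 + t + t²)·(t³ + t⁶)·(1 + t + t² + t³); the count is [t¹³].
(1 + t² + t⁴ + t⁶ + t⁸) has coefficients 1,0,1,0,1,0,1,0,1 for degrees 0…8.
(1 + t + t²) has coefficients 1,1,1,0,0,0,0,0,0,0,0,0,0,0 for degrees 0…13.
Multiplying by (t³ + t⁶) gives running coefficients 0,0,0,1,1,1,1,1,1,0,0,0,0,0 for degrees 0…13.
Finally multiplying by (1 + t + t² + t³), the product of all factors after the first has coefficients 0,0,0,1,2,3,4,4,4,3,2,1,0,0 for degrees 0…13.
[t¹³] = 1·0 + 1·1 + 1·3 + 1·4 + 1·3 = 11.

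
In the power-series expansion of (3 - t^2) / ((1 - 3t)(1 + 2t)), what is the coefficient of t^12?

The denominator gives the recurrence a_n = a_(n−1) + 6a_(n−2) for n ≥ 3; the numerator fixes a_0 = 3, a_1 = 3, a_2 = 20.
Iterating: 3, 3, 20, 38, 158, 386, 1334, 3650, 11654, 33554, 103478, 304802, 925670, so a_12 = 925670.

925670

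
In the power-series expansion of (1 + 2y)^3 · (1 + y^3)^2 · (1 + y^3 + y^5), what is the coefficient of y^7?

30

(1 + 2y)^3 has coefficients 1,6,12,8 for degrees 0…3.
(1 + y^3)^2 has coefficients 1,0,0,2,0,0,1,0 for degrees 0…7.
Finally multiplying by (1 + y^3 + y^5), the product of all factors after the first has coefficients 1,0,0,3,0,1,3,0 for degrees 0…7.
[y^7] = 1·0 + 6·3 + 12·1 + 8·0 = 30.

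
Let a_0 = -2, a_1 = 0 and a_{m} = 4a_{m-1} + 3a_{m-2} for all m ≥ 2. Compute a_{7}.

-11400

The ordinary generating function has denominator 1 - 4x - 3x^2.
Iterating the recurrence: a_0,…,a_{7} = -2, 0, -6, -24, -114, -528, -2454, -11400.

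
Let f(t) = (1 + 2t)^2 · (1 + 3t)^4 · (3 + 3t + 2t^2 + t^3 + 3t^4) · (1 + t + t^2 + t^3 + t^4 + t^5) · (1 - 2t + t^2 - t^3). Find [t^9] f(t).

-18259

(1 + 2t)^2 has coefficients 1,4,4 for degrees 0…2.
(1 + 3t)^4 has coefficients 1,12,54,108,81,0,0,0,0,0 for degrees 0…9.
Multiplying by (3 + 3t + 2t^2 + t^3 + 3t^4) gives running coefficients 3,39,200,511,690,549,432,405,243,0 for degrees 0…9.
Multiplying by (1 + t + t^2 + t^3 + t^4 + t^5) gives running coefficients 3,42,242,753,1443,1992,2421,2787,2830,2319 for degrees 0…9.
Finally multiplying by (1 - 2t + t^2 - t^3), the product of all factors after the first has coefficients 3,36,161,308,137,-383,-873,-1506,-2315,-2975 for degrees 0…9.
[t^9] = 1·(-2975) + 4·(-2315) + 4·(-1506) = -18259.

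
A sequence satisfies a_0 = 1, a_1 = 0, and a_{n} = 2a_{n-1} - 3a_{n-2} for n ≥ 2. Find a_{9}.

-168

The ordinary generating function has denominator 1 - 2x + 3x^2.
Iterating the recurrence: a_0,…,a_{9} = 1, 0, -3, -6, -3, 12, 33, 30, -39, -168.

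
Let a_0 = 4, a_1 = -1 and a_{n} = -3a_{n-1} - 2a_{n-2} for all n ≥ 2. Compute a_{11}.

6137

The ordinary generating function has denominator 1 + 3q + 2q^2.
Iterating the recurrence: a_0,…,a_{11} = 4, -1, -5, 17, -41, 89, -185, 377, -761, 1529, -3065, 6137.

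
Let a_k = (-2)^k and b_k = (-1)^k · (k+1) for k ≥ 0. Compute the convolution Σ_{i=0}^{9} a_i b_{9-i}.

Write out a_i and b_{9-i} for i = 0,…,9 and sum the products.
Σ = 1·(-10) − 2·9 + 4·(-8) − 8·7 + 16·(-6) − 32·5 + 64·(-4) − 128·3 + 256·(-2) − 512·1 = -2036.

-2036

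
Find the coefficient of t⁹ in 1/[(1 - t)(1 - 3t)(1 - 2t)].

Partial fractions give a closed form: a_n = (1/2)·1^n + (9/2)·3^n + (-4)·2^n.
At n = 9: a_9 = 86526.

86526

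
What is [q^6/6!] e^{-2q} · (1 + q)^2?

160

The EGF product rule gives c_6 = Σ_{k_1+k_2=6} C(6; k_1,k_2) · ∏ g_i(k_i), where e^{-2q} gives (-2)^k; (1+q)^2 gives the falling factorial (2)_k.
g_1(k) for k = 0…6: 1, -2, 4, -8, 16, -32, 64.
g_2(k) for k = 0…6: 1, 2, 2, 0, 0, 0, 0.
c_6 = Σ_k C(6,k)·g_1(k)·g_2(6−k) = 15·16·2 + 6·(-32)·2 + 1·64·1 = 480 − 384 + 64 = 160.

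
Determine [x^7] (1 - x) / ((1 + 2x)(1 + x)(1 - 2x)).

-170

The denominator gives the recurrence a_n = −a_(n−1) + 4a_(n−2) + 4a_(n−3) for n ≥ 3; the numerator fixes a_0 = 1, a_1 = -2, a_2 = 6.
Iterating: 1, -2, 6, -10, 26, -42, 106, -170, so a_7 = -170.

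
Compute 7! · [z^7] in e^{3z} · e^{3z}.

279936

The EGF product rule gives c_7 = Σ_{k_1+k_2=7} C(7; k_1,k_2) · ∏ g_i(k_i), where e^{3z} gives (3)^k; e^{3z} gives (3)^k.
g_1(k) for k = 0…7: 1, 3, 9, 27, 81, 243, 729, 2187.
g_2(k) for k = 0…7: 1, 3, 9, 27, 81, 243, 729, 2187.
c_7 = Σ_k C(7,k)·g_1(k)·g_2(7−k) = 1·1·2187 + 7·3·729 + 21·9·243 + 35·27·81 + 35·81·27 + 21·243·9 + 7·729·3 + 1·2187·1 = 2187 + 15309 + 45927 + 76545 + 76545 + 45927 + 15309 + 2187 = 279936.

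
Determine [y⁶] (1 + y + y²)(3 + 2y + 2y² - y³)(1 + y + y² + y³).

(1 + y + y²) has coefficients 1,1,1 for degrees 0…2.
(3 + 2y + 2y² - y³) has coefficients 3,2,2,-1,0,0,0 for degrees 0…6.
Finally multiplying by (1 + y + y² + y³), the product of all factors after the first has coefficients 3,5,7,6,3,1,-1 for degrees 0…6.
[y⁶] = 1·(-1) + 1·1 + 1·3 = 3.

3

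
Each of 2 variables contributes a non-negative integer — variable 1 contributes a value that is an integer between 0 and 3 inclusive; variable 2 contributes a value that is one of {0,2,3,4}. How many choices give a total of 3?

3

The generating function for the choices is (1 + t + t² + t³)·(1 + t² + t³ + t⁴); the count is [t³].
(1 + t + t² + t³) has coefficients 1,1,1,1 for degrees 0…3.
(1 + t² + t³ + t⁴) has coefficients 1,0,1,1 for degrees 0…3.
[t³] = 1·1 + 1·1 + 1·0 + 1·1 = 3.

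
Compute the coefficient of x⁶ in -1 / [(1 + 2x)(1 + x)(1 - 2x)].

Partial fractions give a closed form: a_n = (-1)·(-2)^n + (1/3)·(-1)^n + (-1/3)·2^n.
At n = 6: a_6 = -85.

-85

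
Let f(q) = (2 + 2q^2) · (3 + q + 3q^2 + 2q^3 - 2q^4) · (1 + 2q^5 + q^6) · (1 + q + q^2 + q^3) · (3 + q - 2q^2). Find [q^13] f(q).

-62

(2 + 2q^2) has coefficients 2,0,2 for degrees 0…2.
(3 + q + 3q^2 + 2q^3 - 2q^4) has coefficients 3,1,3,2,-2,0,0,0,0,0,0,0,0,0 for degrees 0…13.
Multiplying by (1 + 2q^5 + q^6) gives running coefficients 3,1,3,2,-2,6,5,7,7,-2,-2,0,0,0 for degrees 0…13.
Multiplying by (1 + q + q^2 + q^3) gives running coefficients 3,4,7,9,4,9,11,16,25,17,10,3,-4,-2 for degrees 0…13.
Finally multiplying by (3 + q - 2q^2), the product of all factors after the first has coefficients 9,15,19,26,7,13,34,41,69,44,-3,-15,-29,-16 for degrees 0…13.
[q^13] = 2·(-16) + 2·(-15) = -62.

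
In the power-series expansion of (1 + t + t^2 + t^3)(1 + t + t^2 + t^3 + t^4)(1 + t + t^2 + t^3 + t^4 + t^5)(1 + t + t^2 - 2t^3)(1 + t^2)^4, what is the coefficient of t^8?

316

(1 + t + t^2 + t^3) has coefficients 1,1,1,1 for degrees 0…3.
(1 + t + t^2 + t^3 + t^4) has coefficients 1,1,1,1,1,0,0,0,0 for degrees 0…8.
Multiplying by (1 + t + t^2 + t^3 + t^4 + t^5) gives running coefficients 1,2,3,4,5,5,4,3,2 for degrees 0…8.
Multiplying by (1 + t + t^2 - 2t^3) gives running coefficients 1,3,6,7,8,8,6,2,-1 for degrees 0…8.
Finally multiplying by (1 + t^2)^4, the product of all factors after the first has coefficients 1,3,10,19,38,54,78,88,96 for degrees 0…8.
[t^8] = 1·96 + 1·88 + 1·78 + 1·54 = 316.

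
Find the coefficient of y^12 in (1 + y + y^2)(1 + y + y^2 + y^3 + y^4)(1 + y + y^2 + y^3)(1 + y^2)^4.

65

(1 + y + y^2) has coefficients 1,1,1 for degrees 0…2.
(1 + y + y^2 + y^3 + y^4) has coefficients 1,1,1,1,1,0,0,0,0,0,0,0,0 for degrees 0…12.
Multiplying by (1 + y + y^2 + y^3) gives running coefficients 1,2,3,4,4,3,2,1,0,0,0,0,0 for degrees 0…12.
Finally multiplying by (1 + y^2)^4, the product of all factors after the first has coefficients 1,2,7,12,22,31,40,45,45,40,31,22,12 for degrees 0…12.
[y^12] = 1·12 + 1·22 + 1·31 = 65.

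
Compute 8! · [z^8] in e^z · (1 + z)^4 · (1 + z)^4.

1441729

The EGF product rule gives c_8 = Σ_{k_1+k_2+k_3=8} C(8; k_1,k_2,k_3) · ∏ g_i(k_i), where e^z gives (1)^k; (1+z)^4 gives the falling factorial (4)_k; (1+z)^4 gives the falling factorial (4)_k.
g_1(k) for k = 0…8: 1, 1, 1, 1, 1, 1, 1, 1, 1.
g_2(k) for k = 0…8: 1, 4, 12, 24, 24, 0, 0, 0, 0.
g_3(k) for k = 0…8: 1, 4, 12, 24, 24, 0, 0, 0, 0.
First combine the last two factors: h(k) = Σ_j C(k,j)·g_2(j)·g_3(k−j) for k = 0…8: 1, 8, 56, 336, 1680, 6720, 20160, 40320, 40320.
c_8 = Σ_k C(8,k)·g_1(k)·h(8−k) = 1·1·40320 + 8·1·40320 + 28·1·20160 + 56·1·6720 + 70·1·1680 + 56·1·336 + 28·1·56 + 8·1·8 + 1·1·1 = 40320 + 322560 + 564480 + 376320 + 117600 + 18816 + 1568 + 64 + 1 = 1441729.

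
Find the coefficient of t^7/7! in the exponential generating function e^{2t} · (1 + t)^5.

The EGF product rule gives c_7 = Σ_{k_1+k_2=7} C(7; k_1,k_2) · ∏ g_i(k_i), where e^{2t} gives (2)^k; (1+t)^5 gives the falling factorial (5)_k.
g_1(k) for k = 0…7: 1, 2, 4, 8, 16, 32, 64, 128.
g_2(k) for k = 0…7: 1, 5, 20, 60, 120, 120, 0, 0.
c_7 = Σ_k C(7,k)·g_1(k)·g_2(7−k) = 21·4·120 + 35·8·120 + 35·16·60 + 21·32·20 + 7·64·5 + 1·128·1 = 10080 + 33600 + 33600 + 13440 + 2240 + 128 = 93088.

93088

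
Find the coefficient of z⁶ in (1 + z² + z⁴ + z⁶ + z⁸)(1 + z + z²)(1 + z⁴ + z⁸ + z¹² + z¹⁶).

(1 + z² + z⁴ + z⁶ + z⁸) has coefficients 1,0,1,0,1,0,1 for degrees 0…6.
(1 + z + z²) has coefficients 1,1,1,0,0,0,0 for degrees 0…6.
Finally multiplying by (1 + z⁴ + z⁸ + z¹² + z¹⁶), the product of all factors after the first has coefficients 1,1,1,0,1,1,1 for degrees 0…6.
[z⁶] = 1·1 + 1·1 + 1·1 + 1·1 = 4.

4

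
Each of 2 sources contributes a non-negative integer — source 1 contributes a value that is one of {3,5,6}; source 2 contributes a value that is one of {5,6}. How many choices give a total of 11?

The generating function for the choices is (z³ + z⁵ + z⁶)·(z⁵ + z⁶); the count is [z¹¹].
(z³ + z⁵ + z⁶) has coefficients 0,0,0,1,0,1,1 for degrees 0…6.
(z⁵ + z⁶) has coefficients 0,0,0,0,0,1,1,0,0,0,0,0 for degrees 0…11.
[z¹¹] = 1·0 + 1·1 + 1·1 = 2.

2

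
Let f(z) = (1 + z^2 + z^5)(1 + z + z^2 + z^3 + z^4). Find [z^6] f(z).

2

(1 + z^2 + z^5) has coefficients 1,0,1,0,0,1 for degrees 0…5.
(1 + z + z^2 + z^3 + z^4) has coefficients 1,1,1,1,1,0,0 for degrees 0…6.
[z^6] = 1·0 + 1·1 + 1·1 = 2.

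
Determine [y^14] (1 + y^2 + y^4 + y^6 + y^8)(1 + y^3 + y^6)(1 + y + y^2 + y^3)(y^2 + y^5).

(1 + y^2 + y^4 + y^6 + y^8) has coefficients 1,0,1,0,1,0,1,0,1 for degrees 0…8.
(1 + y^3 + y^6) has coefficients 1,0,0,1,0,0,1,0,0,0,0,0,0,0,0 for degrees 0…14.
Multiplying by (1 + y + y^2 + y^3) gives running coefficients 1,1,1,2,1,1,2,1,1,1,0,0,0,0,0 for degrees 0…14.
Finally multiplying by (y^2 + y^5), the product of all factors after the first has coefficients 0,0,1,1,1,3,2,2,4,2,2,3,1,1,1 for degrees 0…14.
[y^14] = 1·1 + 1·1 + 1·2 + 1·4 + 1·2 = 10.

10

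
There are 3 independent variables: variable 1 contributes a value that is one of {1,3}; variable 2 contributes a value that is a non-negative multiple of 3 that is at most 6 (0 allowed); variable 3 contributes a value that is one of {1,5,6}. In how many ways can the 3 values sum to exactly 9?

2

The generating function for the choices is (q + q³)·(1 + q³ + q⁶)·(q + q⁵ + q⁶); the count is [q⁹].
(q + q³) has coefficients 0,1,0,1 for degrees 0…3.
(1 + q³ + q⁶) has coefficients 1,0,0,1,0,0,1,0,0,0 for degrees 0…9.
Finally multiplying by (q + q⁵ + q⁶), the product of all factors after the first has coefficients 0,1,0,0,1,1,1,1,1,1 for degrees 0…9.
[q⁹] = 1·1 + 1·1 = 2.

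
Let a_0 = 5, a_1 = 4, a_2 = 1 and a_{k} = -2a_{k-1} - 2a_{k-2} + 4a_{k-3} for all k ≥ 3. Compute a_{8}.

136

The ordinary generating function has denominator 1 + 2t + 2t^2 - 4t^3.
Iterating the recurrence: a_0,…,a_{8} = 5, 4, 1, 10, -6, -4, 60, -136, 136.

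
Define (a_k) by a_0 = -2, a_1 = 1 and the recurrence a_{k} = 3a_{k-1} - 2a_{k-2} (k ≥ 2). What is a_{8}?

763

The ordinary generating function has denominator 1 - 3q + 2q^2.
Iterating the recurrence: a_0,…,a_{8} = -2, 1, 7, 19, 43, 91, 187, 379, 763.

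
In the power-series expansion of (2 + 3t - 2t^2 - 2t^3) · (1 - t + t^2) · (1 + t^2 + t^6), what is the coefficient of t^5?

(2 + 3t - 2t^2 - 2t^3) has coefficients 2,3,-2,-2 for degrees 0…3.
(1 - t + t^2) has coefficients 1,-1,1,0,0,0 for degrees 0…5.
Finally multiplying by (1 + t^2 + t^6), the product of all factors after the first has coefficients 1,-1,2,-1,1,0 for degrees 0…5.
[t^5] = 2·0 + 3·1 − 2·(-1) − 2·2 = 1.

1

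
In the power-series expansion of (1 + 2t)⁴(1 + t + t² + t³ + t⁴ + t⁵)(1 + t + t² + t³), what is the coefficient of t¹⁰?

(1 + 2t)⁴ has coefficients 1,8,24,32,16 for degrees 0…4.
(1 + t + t² + t³ + t⁴ + t⁵) has coefficients 1,1,1,1,1,1,0,0,0,0,0 for degrees 0…10.
Finally multiplying by (1 + t + t² + t³), the product of all factors after the first has coefficients 1,2,3,4,4,4,3,2,1,0,0 for degrees 0…10.
[t¹⁰] = 1·0 + 8·0 + 24·1 + 32·2 + 16·3 = 136.

136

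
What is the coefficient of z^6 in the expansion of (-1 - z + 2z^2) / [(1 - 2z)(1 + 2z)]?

-32

The denominator gives the recurrence a_n = 4a_(n−2) for n ≥ 3; the numerator fixes a_0 = -1, a_1 = -1, a_2 = -2.
Iterating: -1, -1, -2, -4, -8, -16, -32, so a_6 = -32.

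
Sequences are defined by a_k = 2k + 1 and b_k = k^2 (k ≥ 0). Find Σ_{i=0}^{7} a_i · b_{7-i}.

The convolution is the x^7 coefficient of A(x)B(x).
Σ = 1·49 + 3·36 + 5·25 + 7·16 + 9·9 + 11·4 + 13·1 + 15·0 = 532.

532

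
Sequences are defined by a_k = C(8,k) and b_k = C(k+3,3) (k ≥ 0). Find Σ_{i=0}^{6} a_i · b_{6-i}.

The convolution is the t^6 coefficient of A(t)B(t).
Σ = 1·84 + 8·56 + 28·35 + 56·20 + 70·10 + 56·4 + 28·1 = 3584.

3584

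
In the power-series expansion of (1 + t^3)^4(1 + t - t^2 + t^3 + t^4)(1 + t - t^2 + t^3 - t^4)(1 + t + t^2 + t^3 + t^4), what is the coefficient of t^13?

(1 + t^3)^4 has coefficients 1,0,0,4,0,0,6,0,0,4,0,0,1 for degrees 0…12.
(1 + t - t^2 + t^3 + t^4) has coefficients 1,1,-1,1,1,0,0,0,0,0,0,0,0,0 for degrees 0…13.
Multiplying by (1 + t - t^2 + t^3 - t^4) gives running coefficients 1,2,-1,0,3,-2,1,0,-1,0,0,0,0,0 for degrees 0…13.
Finally multiplying by (1 + t + t^2 + t^3 + t^4), the product of all factors after the first has coefficients 1,3,2,2,5,2,1,2,1,-2,0,-1,-1,0 for degrees 0…13.
[t^13] = 1·0 + 4·0 + 6·2 + 4·5 + 1·3 = 35.

35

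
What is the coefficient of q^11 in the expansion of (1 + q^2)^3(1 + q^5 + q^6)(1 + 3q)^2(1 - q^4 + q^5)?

(1 + q^2)^3 has coefficients 1,0,3,0,3,0,1 for degrees 0…6.
(1 + q^5 + q^6) has coefficients 1,0,0,0,0,1,1,0,0,0,0,0 for degrees 0…11.
Multiplying by (1 + 3q)^2 gives running coefficients 1,6,9,0,0,1,7,15,9,0,0,0 for degrees 0…11.
Finally multiplying by (1 - q^4 + q^5), the product of all factors after the first has coefficients 1,6,9,0,-1,-4,4,24,9,-1,-6,-8 for degrees 0…11.
[q^11] = 1·(-8) + 3·(-1) + 3·24 + 1·(-4) = 57.

57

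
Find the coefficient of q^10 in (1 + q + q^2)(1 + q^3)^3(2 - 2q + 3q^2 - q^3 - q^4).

3

(1 + q + q^2) has coefficients 1,1,1 for degrees 0…2.
(1 + q^3)^3 has coefficients 1,0,0,3,0,0,3,0,0,1,0 for degrees 0…10.
Finally multiplying by (2 - 2q + 3q^2 - q^3 - q^4), the product of all factors after the first has coefficients 2,-2,3,5,-7,9,3,-9,9,-1,-5 for degrees 0…10.
[q^10] = 1·(-5) + 1·(-1) + 1·9 = 3.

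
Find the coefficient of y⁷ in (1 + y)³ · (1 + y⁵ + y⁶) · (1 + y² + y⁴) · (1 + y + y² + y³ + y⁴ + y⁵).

32

(1 + y)³ has coefficients 1,3,3,1 for degrees 0…3.
(1 + y⁵ + y⁶) has coefficients 1,0,0,0,0,1,1,0 for degrees 0…7.
Multiplying by (1 + y² + y⁴) gives running coefficients 1,0,1,0,1,1,1,1 for degrees 0…7.
Finally multiplying by (1 + y + y² + y³ + y⁴ + y⁵), the product of all factors after the first has coefficients 1,1,2,2,3,4,4,5 for degrees 0…7.
[y⁷] = 1·5 + 3·4 + 3·4 + 1·3 = 32.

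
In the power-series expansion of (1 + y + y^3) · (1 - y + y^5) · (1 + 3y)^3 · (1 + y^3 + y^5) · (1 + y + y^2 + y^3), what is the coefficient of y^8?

139

(1 + y + y^3) has coefficients 1,1,0,1 for degrees 0…3.
(1 - y + y^5) has coefficients 1,-1,0,0,0,1,0,0,0 for degrees 0…8.
Multiplying by (1 + 3y)^3 gives running coefficients 1,8,18,0,-27,1,9,27,27 for degrees 0…8.
Multiplying by (1 + y^3 + y^5) gives running coefficients 1,8,18,1,-19,20,17,18,28 for degrees 0…8.
Finally multiplying by (1 + y + y^2 + y^3), the product of all factors after the first has coefficients 1,9,27,28,8,20,19,36,83 for degrees 0…8.
[y^8] = 1·83 + 1·36 + 1·20 = 139.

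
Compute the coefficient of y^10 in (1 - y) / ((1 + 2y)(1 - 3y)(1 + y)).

18943

Partial fractions give a closed form: a_n = (6/5)·(-2)^n + (3/10)·3^n + (-1/2)·(-1)^n.
At n = 10: a_10 = 18943.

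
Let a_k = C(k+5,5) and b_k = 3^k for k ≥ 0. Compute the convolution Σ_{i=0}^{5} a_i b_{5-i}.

2430

The convolution is the t^5 coefficient of A(t)B(t).
Σ = 1·243 + 6·81 + 21·27 + 56·9 + 126·3 + 252·1 = 2430.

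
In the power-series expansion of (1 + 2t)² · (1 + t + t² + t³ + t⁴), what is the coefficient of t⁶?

(1 + 2t)² has coefficients 1,4,4 for degrees 0…2.
(1 + t + t² + t³ + t⁴) has coefficients 1,1,1,1,1,0,0 for degrees 0…6.
[t⁶] = 1·0 + 4·0 + 4·1 = 4.

4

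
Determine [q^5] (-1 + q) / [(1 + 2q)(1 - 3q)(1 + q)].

Partial fractions give a closed form: a_n = (-6/5)·(-2)^n + (-3/10)·3^n + (1/2)·(-1)^n.
At n = 5: a_5 = -35.

-35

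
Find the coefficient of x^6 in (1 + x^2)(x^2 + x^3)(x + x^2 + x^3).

(1 + x^2) has coefficients 1,0,1 for degrees 0…2.
(x^2 + x^3) has coefficients 0,0,1,1,0,0,0 for degrees 0…6.
Finally multiplying by (x + x^2 + x^3), the product of all factors after the first has coefficients 0,0,0,1,2,2,1 for degrees 0…6.
[x^6] = 1·1 + 1·2 = 3.

3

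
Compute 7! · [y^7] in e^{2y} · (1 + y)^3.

The EGF product rule gives c_7 = Σ_{k_1+k_2=7} C(7; k_1,k_2) · ∏ g_i(k_i), where e^{2y} gives (2)^k; (1+y)^3 gives the falling factorial (3)_k.
g_1(k) for k = 0…7: 1, 2, 4, 8, 16, 32, 64, 128.
g_2(k) for k = 0…7: 1, 3, 6, 6, 0, 0, 0, 0.
c_7 = Σ_k C(7,k)·g_1(k)·g_2(7−k) = 35·16·6 + 21·32·6 + 7·64·3 + 1·128·1 = 3360 + 4032 + 1344 + 128 = 8864.

8864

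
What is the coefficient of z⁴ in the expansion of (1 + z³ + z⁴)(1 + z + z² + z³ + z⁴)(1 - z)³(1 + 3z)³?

-19

(1 + z³ + z⁴) has coefficients 1,0,0,1,1 for degrees 0…4.
(1 + z + z² + z³ + z⁴) has coefficients 1,1,1,1,1 for degrees 0…4.
Multiplying by (1 - z)³ gives running coefficients 1,-2,1,0,0 for degrees 0…4.
Finally multiplying by (1 + 3z)³, the product of all factors after the first has coefficients 1,7,10,-18,-27 for degrees 0…4.
[z⁴] = 1·(-27) + 1·7 + 1·1 = -19.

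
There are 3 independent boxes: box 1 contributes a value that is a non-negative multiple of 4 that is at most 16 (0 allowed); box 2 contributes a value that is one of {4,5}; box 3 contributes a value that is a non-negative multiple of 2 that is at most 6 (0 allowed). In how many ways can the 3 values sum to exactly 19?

The generating function for the choices is (1 + q^4 + q^8 + q^12 + q^16)·(q^4 + q^5)·(1 + q^2 + q^4 + q^6); the count is [q^19].
(1 + q^4 + q^8 + q^12 + q^16) has coefficients 1,0,0,0,1,0,0,0,1,0,0,0,1,0,0,0,1 for degrees 0…16.
(q^4 + q^5) has coefficients 0,0,0,0,1,1,0,0,0,0,0,0,0,0,0,0,0,0,0,0 for degrees 0…19.
Finally multiplying by (1 + q^2 + q^4 + q^6), the product of all factors after the first has coefficients 0,0,0,0,1,1,1,1,1,1,1,1,0,0,0,0,0,0,0,0 for degrees 0…19.
[q^19] = 1·0 + 1·0 + 1·1 + 1·1 + 1·0 = 2.

2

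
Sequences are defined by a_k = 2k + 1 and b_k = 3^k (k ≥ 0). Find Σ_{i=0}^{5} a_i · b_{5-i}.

722

Write out a_i and b_{5-i} for i = 0,…,5 and sum the products.
Σ = 1·243 + 3·81 + 5·27 + 7·9 + 9·3 + 11·1 = 722.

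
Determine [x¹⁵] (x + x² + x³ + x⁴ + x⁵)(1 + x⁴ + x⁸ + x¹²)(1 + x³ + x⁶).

4

(x + x² + x³ + x⁴ + x⁵) has coefficients 0,1,1,1,1,1 for degrees 0…5.
(1 + x⁴ + x⁸ + x¹²) has coefficients 1,0,0,0,1,0,0,0,1,0,0,0,1,0,0,0 for degrees 0…15.
Finally multiplying by (1 + x³ + x⁶), the product of all factors after the first has coefficients 1,0,0,1,1,0,1,1,1,0,1,1,1,0,1,1 for degrees 0…15.
[x¹⁵] = 1·1 + 1·0 + 1·1 + 1·1 + 1·1 = 4.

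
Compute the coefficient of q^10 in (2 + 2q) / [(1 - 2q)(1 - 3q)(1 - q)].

696302

Partial fractions give a closed form: a_n = (-12)·2^n + (12)·3^n + (2)·1^n.
At n = 10: a_10 = 696302.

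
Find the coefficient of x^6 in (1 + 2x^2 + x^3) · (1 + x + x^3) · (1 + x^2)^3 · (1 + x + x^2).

(1 + 2x^2 + x^3) has coefficients 1,0,2,1 for degrees 0…3.
(1 + x + x^3) has coefficients 1,1,0,1,0,0,0 for degrees 0…6.
Multiplying by (1 + x^2)^3 gives running coefficients 1,1,3,4,3,6,1 for degrees 0…6.
Finally multiplying by (1 + x + x^2), the product of all factors after the first has coefficients 1,2,5,8,10,13,10 for degrees 0…6.
[x^6] = 1·10 + 2·10 + 1·8 = 38.

38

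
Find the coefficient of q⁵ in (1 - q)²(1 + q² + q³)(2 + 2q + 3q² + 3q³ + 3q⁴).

-3

(1 - q)² has coefficients 1,-2,1 for degrees 0…2.
(1 + q² + q³) has coefficients 1,0,1,1,0,0 for degrees 0…5.
Finally multiplying by (2 + 2q + 3q² + 3q³ + 3q⁴), the product of all factors after the first has coefficients 2,2,5,7,8,6 for degrees 0…5.
[q⁵] = 1·6 − 2·8 + 1·7 = -3.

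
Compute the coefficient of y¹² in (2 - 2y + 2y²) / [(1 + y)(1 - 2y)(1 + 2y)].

16382

Partial fractions give a closed form: a_n = (-2)·(-1)^n + (1/2)·2^n + (7/2)·(-2)^n.
At n = 12: a_12 = 16382.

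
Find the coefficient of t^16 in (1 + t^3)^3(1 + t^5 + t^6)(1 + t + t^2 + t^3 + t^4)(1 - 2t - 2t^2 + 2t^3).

(1 + t^3)^3 has coefficients 1,0,0,3,0,0,3,0,0,1 for degrees 0…9.
(1 + t^5 + t^6) has coefficients 1,0,0,0,0,1,1,0,0,0,0,0,0,0,0,0,0 for degrees 0…16.
Multiplying by (1 + t + t^2 + t^3 + t^4) gives running coefficients 1,1,1,1,1,1,2,2,2,2,1,0,0,0,0,0,0 for degrees 0…16.
Finally multiplying by (1 - 2t - 2t^2 + 2t^3), the product of all factors after the first has coefficients 1,-1,-3,-1,-1,-1,0,-2,-4,-2,-3,-2,2,2,0,0,0 for degrees 0…16.
[t^16] = 1·0 + 3·2 + 3·(-3) + 1·(-2) = -5.

-5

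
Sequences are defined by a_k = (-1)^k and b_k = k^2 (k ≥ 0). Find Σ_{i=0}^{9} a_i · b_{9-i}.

This is [x^9] in the product of the two ordinary generating functions.
Σ = 1·81 − 1·64 + 1·49 − 1·36 + 1·25 − 1·16 + 1·9 − 1·4 + 1·1 − 1·0 = 45.

45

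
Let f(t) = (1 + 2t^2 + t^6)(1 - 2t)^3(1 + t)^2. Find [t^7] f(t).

(1 + 2t^2 + t^6) has coefficients 1,0,2,0,0,0,1 for degrees 0…6.
(1 - 2t)^3 has coefficients 1,-6,12,-8,0,0,0,0 for degrees 0…7.
Finally multiplying by (1 + t)^2, the product of all factors after the first has coefficients 1,-4,1,10,-4,-8,0,0 for degrees 0…7.
[t^7] = 1·0 + 2·(-8) + 1·(-4) = -20.

-20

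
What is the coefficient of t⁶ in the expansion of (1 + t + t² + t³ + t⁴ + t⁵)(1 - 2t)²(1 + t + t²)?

2

(1 + t + t² + t³ + t⁴ + t⁵) has coefficients 1,1,1,1,1,1 for degrees 0…5.
(1 - 2t)² has coefficients 1,-4,4,0,0,0,0 for degrees 0…6.
Finally multiplying by (1 + t + t²), the product of all factors after the first has coefficients 1,-3,1,0,4,0,0 for degrees 0…6.
[t⁶] = 1·0 + 1·0 + 1·4 + 1·0 + 1·1 + 1·(-3) = 2.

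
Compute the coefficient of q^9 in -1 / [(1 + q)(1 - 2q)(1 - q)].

The denominator gives the recurrence a_n = 2a_(n−1) + a_(n−2) − 2a_(n−3) for n ≥ 3; the numerator fixes a_0 = -1, a_1 = -2, a_2 = -5.
Iterating: -1, -2, -5, -10, -21, -42, -85, -170, -341, -682, so a_9 = -682.

-682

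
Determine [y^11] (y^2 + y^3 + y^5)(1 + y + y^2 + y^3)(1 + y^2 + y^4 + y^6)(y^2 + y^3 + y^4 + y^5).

23

(y^2 + y^3 + y^5) has coefficients 0,0,1,1,0,1 for degrees 0…5.
(1 + y + y^2 + y^3) has coefficients 1,1,1,1,0,0,0,0,0,0,0,0 for degrees 0…11.
Multiplying by (1 + y^2 + y^4 + y^6) gives running coefficients 1,1,2,2,2,2,2,2,1,1,0,0 for degrees 0…11.
Finally multiplying by (y^2 + y^3 + y^4 + y^5), the product of all factors after the first has coefficients 0,0,1,2,4,6,7,8,8,8,7,6 for degrees 0…11.
[y^11] = 1·8 + 1·8 + 1·7 = 23.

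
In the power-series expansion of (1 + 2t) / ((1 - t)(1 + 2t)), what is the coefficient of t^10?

Partial fractions give a closed form: a_n = (1)·1^n.
At n = 10: a_10 = 1.

1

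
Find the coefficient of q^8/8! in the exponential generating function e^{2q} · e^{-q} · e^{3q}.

The EGF product rule gives c_8 = Σ_{k_1+k_2+k_3=8} C(8; k_1,k_2,k_3) · ∏ g_i(k_i), where e^{2q} gives (2)^k; e^{-q} gives (-1)^k; e^{3q} gives (3)^k.
g_1(k) for k = 0…8: 1, 2, 4, 8, 16, 32, 64, 128, 256.
g_2(k) for k = 0…8: 1, -1, 1, -1, 1, -1, 1, -1, 1.
g_3(k) for k = 0…8: 1, 3, 9, 27, 81, 243, 729, 2187, 6561.
First combine the last two factors: h(k) = Σ_j C(k,j)·g_2(j)·g_3(k−j) for k = 0…8: 1, 2, 4, 8, 16, 32, 64, 128, 256.
c_8 = Σ_k C(8,k)·g_1(k)·h(8−k) = 1·1·256 + 8·2·128 + 28·4·64 + 56·8·32 + 70·16·16 + 56·32·8 + 28·64·4 + 8·128·2 + 1·256·1 = 256 + 2048 + 7168 + 14336 + 17920 + 14336 + 7168 + 2048 + 256 = 65536.

65536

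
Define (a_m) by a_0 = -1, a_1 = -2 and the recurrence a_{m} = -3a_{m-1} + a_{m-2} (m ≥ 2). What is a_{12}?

793079

The ordinary generating function has denominator 1 + 3t - t^2.
Iterating the recurrence: a_0,…,a_{12} = -1, -2, 5, -17, 56, -185, 611, -2018, 6665, -22013, 72704, -240125, 793079.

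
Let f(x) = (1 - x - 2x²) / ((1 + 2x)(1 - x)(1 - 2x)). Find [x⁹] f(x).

-170

The denominator gives the recurrence a_n = a_(n−1) + 4a_(n−2) − 4a_(n−3) for n ≥ 3; the numerator fixes a_0 = 1, a_1 = 0, a_2 = 2.
Iterating: 1, 0, 2, -2, 6, -10, 22, -42, 86, -170, so a_9 = -170.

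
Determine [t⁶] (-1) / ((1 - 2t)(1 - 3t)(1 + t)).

Partial fractions give a closed form: a_n = (4/3)·2^n + (-9/4)·3^n + (-1/12)·(-1)^n.
At n = 6: a_6 = -1555.

-1555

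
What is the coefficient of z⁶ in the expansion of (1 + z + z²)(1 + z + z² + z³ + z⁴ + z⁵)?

(1 + z + z²) has coefficients 1,1,1 for degrees 0…2.
(1 + z + z² + z³ + z⁴ + z⁵) has coefficients 1,1,1,1,1,1,0 for degrees 0…6.
[z⁶] = 1·0 + 1·1 + 1·1 = 2.

2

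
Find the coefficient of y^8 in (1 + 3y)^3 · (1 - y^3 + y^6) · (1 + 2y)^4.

(1 + 3y)^3 has coefficients 1,9,27,27 for degrees 0…3.
(1 - y^3 + y^6) has coefficients 1,0,0,-1,0,0,1,0,0 for degrees 0…8.
Finally multiplying by (1 + 2y)^4, the product of all factors after the first has coefficients 1,8,24,31,8,-24,-31,-8,24 for degrees 0…8.
[y^8] = 1·24 + 9·(-8) + 27·(-31) + 27·(-24) = -1533.

-1533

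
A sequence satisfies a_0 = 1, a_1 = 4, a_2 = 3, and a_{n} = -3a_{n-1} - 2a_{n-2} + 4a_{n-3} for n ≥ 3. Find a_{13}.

The ordinary generating function has denominator 1 + 3y + 2y^2 - 4y^3.
Iterating the recurrence: a_0,…,a_{13} = 1, 4, 3, -13, 49, -109, 177, -117, -439, 2259, -6367, 12827, -16711, -989.

-989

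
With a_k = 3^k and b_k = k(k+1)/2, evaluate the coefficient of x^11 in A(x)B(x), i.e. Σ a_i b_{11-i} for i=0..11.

Write out a_i and b_{11-i} for i = 0,…,11 and sum the products.
Σ = 1·66 + 3·55 + 9·45 + 27·36 + 81·28 + 243·21 + 729·15 + 2187·10 + 6561·6 + 19683·3 + 59049·1 + 177147·0 = 199248.

199248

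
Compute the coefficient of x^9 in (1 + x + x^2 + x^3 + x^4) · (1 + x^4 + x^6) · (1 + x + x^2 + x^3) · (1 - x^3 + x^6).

(1 + x + x^2 + x^3 + x^4) has coefficients 1,1,1,1,1 for degrees 0…4.
(1 + x^4 + x^6) has coefficients 1,0,0,0,1,0,1,0,0,0 for degrees 0…9.
Multiplying by (1 + x + x^2 + x^3) gives running coefficients 1,1,1,1,1,1,2,2,1,1 for degrees 0…9.
Finally multiplying by (1 - x^3 + x^6), the product of all factors after the first has coefficients 1,1,1,0,0,0,2,2,1,0 for degrees 0…9.
[x^9] = 1·0 + 1·1 + 1·2 + 1·2 + 1·0 = 5.

5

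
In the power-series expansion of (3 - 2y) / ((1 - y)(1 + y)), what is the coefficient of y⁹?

Partial fractions give a closed form: a_n = (1/2)·1^n + (5/2)·(-1)^n.
At n = 9: a_9 = -2.

-2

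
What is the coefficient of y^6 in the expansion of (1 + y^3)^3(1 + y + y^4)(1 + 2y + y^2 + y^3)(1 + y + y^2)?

(1 + y^3)^3 has coefficients 1,0,0,3,0,0,3 for degrees 0…6.
(1 + y + y^4) has coefficients 1,1,0,0,1,0,0 for degrees 0…6.
Multiplying by (1 + 2y + y^2 + y^3) gives running coefficients 1,3,3,2,2,2,1 for degrees 0…6.
Finally multiplying by (1 + y + y^2), the product of all factors after the first has coefficients 1,4,7,8,7,6,5 for degrees 0…6.
[y^6] = 1·5 + 3·8 + 3·1 = 32.

32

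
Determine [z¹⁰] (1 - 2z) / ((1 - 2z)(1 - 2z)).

1024

The denominator gives the recurrence a_n = 4a_(n−1) − 4a_(n−2) for n ≥ 2; the numerator fixes a_0 = 1, a_1 = 2.
Iterating: 1, 2, 4, 8, 16, 32, 64, 128, 256, 512, 1024, so a_10 = 1024.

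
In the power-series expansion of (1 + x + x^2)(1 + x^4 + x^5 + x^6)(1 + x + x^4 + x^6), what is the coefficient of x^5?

(1 + x + x^2) has coefficients 1,1,1 for degrees 0…2.
(1 + x^4 + x^5 + x^6) has coefficients 1,0,0,0,1,1 for degrees 0…5.
Finally multiplying by (1 + x + x^4 + x^6), the product of all factors after the first has coefficients 1,1,0,0,2,2 for degrees 0…5.
[x^5] = 1·2 + 1·2 + 1·0 = 4.

4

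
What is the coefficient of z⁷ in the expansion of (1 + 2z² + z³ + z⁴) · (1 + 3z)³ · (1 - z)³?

(1 + 2z² + z³ + z⁴) has coefficients 1,0,2,1,1 for degrees 0…4.
(1 + 3z)³ has coefficients 1,9,27,27,0,0,0,0 for degrees 0…7.
Finally multiplying by (1 - z)³, the product of all factors after the first has coefficients 1,6,3,-28,-9,54,-27,0 for degrees 0…7.
[z⁷] = 1·0 + 2·54 + 1·(-9) + 1·(-28) = 71.

71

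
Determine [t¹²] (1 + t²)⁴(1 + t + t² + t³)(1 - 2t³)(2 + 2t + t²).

-57

(1 + t²)⁴ has coefficients 1,0,4,0,6,0,4,0,1 for degrees 0…8.
(1 + t + t² + t³) has coefficients 1,1,1,1,0,0,0,0,0,0,0,0,0 for degrees 0…12.
Multiplying by (1 - 2t³) gives running coefficients 1,1,1,-1,-2,-2,-2,0,0,0,0,0,0 for degrees 0…12.
Finally multiplying by (2 + 2t + t²), the product of all factors after the first has coefficients 2,4,5,1,-5,-9,-10,-6,-2,0,0,0,0 for degrees 0…12.
[t¹²] = 1·0 + 4·0 + 6·(-2) + 4·(-10) + 1·(-5) = -57.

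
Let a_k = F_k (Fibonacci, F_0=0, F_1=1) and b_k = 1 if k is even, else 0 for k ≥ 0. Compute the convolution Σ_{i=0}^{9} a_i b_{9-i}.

55

Write out a_i and b_{9-i} for i = 0,…,9 and sum the products.
Σ = 0·0 + 1·1 + 1·0 + 2·1 + 3·0 + 5·1 + 8·0 + 13·1 + 21·0 + 34·1 = 55.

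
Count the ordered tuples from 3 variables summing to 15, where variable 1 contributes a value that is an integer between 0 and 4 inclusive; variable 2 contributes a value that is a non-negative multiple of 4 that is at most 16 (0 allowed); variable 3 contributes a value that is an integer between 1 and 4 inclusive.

5

The generating function for the choices is (1 + x + x^2 + x^3 + x^4)·(1 + x^4 + x^8 + x^12 + x^16)·(x + x^2 + x^3 + x^4); the count is [x^15].
(1 + x + x^2 + x^3 + x^4) has coefficients 1,1,1,1,1 for degrees 0…4.
(1 + x^4 + x^8 + x^12 + x^16) has coefficients 1,0,0,0,1,0,0,0,1,0,0,0,1,0,0,0 for degrees 0…15.
Finally multiplying by (x + x^2 + x^3 + x^4), the product of all factors after the first has coefficients 0,1,1,1,1,1,1,1,1,1,1,1,1,1,1,1 for degrees 0…15.
[x^15] = 1·1 + 1·1 + 1·1 + 1·1 + 1·1 = 5.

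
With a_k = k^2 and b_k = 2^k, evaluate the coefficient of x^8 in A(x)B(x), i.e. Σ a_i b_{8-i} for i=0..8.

1434

Write out a_i and b_{8-i} for i = 0,…,8 and sum the products.
Σ = 0·256 + 1·128 + 4·64 + 9·32 + 16·16 + 25·8 + 36·4 + 49·2 + 64·1 = 1434.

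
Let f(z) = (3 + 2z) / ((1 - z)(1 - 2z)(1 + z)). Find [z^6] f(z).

Partial fractions give a closed form: a_n = (-5/2)·1^n + (16/3)·2^n + (1/6)·(-1)^n.
At n = 6: a_6 = 339.

339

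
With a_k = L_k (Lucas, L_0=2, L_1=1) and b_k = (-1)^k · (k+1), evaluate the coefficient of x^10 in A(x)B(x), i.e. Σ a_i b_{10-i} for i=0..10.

76

The convolution is the t^10 coefficient of A(t)B(t).
Σ = 2·11 + 1·(-10) + 3·9 + 4·(-8) + 7·7 + 11·(-6) + 18·5 + 29·(-4) + 47·3 + 76·(-2) + 123·1 = 76.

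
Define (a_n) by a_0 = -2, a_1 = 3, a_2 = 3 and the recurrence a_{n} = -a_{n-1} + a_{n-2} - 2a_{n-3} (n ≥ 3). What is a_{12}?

The ordinary generating function has denominator 1 + t - t^2 + 2t^3.
Iterating the recurrence: a_0,…,a_{12} = -2, 3, 3, 4, -7, 5, -20, 39, -69, 148, -295, 581, -1172.

-1172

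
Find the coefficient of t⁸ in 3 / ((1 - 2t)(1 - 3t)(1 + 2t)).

34815

Partial fractions give a closed form: a_n = (-3)·2^n + (27/5)·3^n + (3/5)·(-2)^n.
At n = 8: a_8 = 34815.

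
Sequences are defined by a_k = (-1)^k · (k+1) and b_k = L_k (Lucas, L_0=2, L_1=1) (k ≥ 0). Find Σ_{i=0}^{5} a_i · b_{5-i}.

-10

This is [x^5] in the product of the two ordinary generating functions.
Σ = 1·11 − 2·7 + 3·4 − 4·3 + 5·1 − 6·2 = -10.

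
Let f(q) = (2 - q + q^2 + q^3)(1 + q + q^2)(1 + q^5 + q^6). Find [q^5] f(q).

3

(2 - q + q^2 + q^3) has coefficients 2,-1,1,1 for degrees 0…3.
(1 + q + q^2) has coefficients 1,1,1,0,0,0 for degrees 0…5.
Finally multiplying by (1 + q^5 + q^6), the product of all factors after the first has coefficients 1,1,1,0,0,1 for degrees 0…5.
[q^5] = 2·1 − 1·0 + 1·0 + 1·1 = 3.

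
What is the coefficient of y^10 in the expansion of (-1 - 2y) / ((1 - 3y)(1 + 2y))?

-59049

The denominator gives the recurrence a_n = a_(n−1) + 6a_(n−2) for n ≥ 3; the numerator fixes a_0 = -1, a_1 = -3, a_2 = -9.
Iterating: -1, -3, -9, -27, -81, -243, -729, -2187, -6561, -19683, -59049, so a_10 = -59049.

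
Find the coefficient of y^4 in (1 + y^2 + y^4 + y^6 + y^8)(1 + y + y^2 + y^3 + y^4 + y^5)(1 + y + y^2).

7

(1 + y^2 + y^4 + y^6 + y^8) has coefficients 1,0,1,0,1 for degrees 0…4.
(1 + y + y^2 + y^3 + y^4 + y^5) has coefficients 1,1,1,1,1 for degrees 0…4.
Finally multiplying by (1 + y + y^2), the product of all factors after the first has coefficients 1,2,3,3,3 for degrees 0…4.
[y^4] = 1·3 + 1·3 + 1·1 = 7.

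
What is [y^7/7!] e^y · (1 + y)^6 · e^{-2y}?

1091

The EGF product rule gives c_7 = Σ_{k_1+k_2+k_3=7} C(7; k_1,k_2,k_3) · ∏ g_i(k_i), where e^y gives (1)^k; (1+y)^6 gives the falling factorial (6)_k; e^{-2y} gives (-2)^k.
g_1(k) for k = 0…7: 1, 1, 1, 1, 1, 1, 1, 1.
g_2(k) for k = 0…7: 1, 6, 30, 120, 360, 720, 720, 0.
g_3(k) for k = 0…7: 1, -2, 4, -8, 16, -32, 64, -128.
First combine the last two factors: h(k) = Σ_j C(k,j)·g_2(j)·g_3(k−j) for k = 0…7: 1, 4, 10, 4, -56, -32, 592, -800.
c_7 = Σ_k C(7,k)·g_1(k)·h(7−k) = 1·1·(-800) + 7·1·592 + 21·1·(-32) + 35·1·(-56) + 35·1·4 + 21·1·10 + 7·1·4 + 1·1·1 = −800 + 4144 − 672 − 1960 + 140 + 210 + 28 + 1 = 1091.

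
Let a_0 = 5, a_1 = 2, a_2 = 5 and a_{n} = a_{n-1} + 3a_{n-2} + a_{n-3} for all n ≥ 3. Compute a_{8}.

The ordinary generating function has denominator 1 - x - 3x^2 - x^3.
Iterating the recurrence: a_0,…,a_{8} = 5, 2, 5, 16, 33, 86, 201, 492, 1181.

1181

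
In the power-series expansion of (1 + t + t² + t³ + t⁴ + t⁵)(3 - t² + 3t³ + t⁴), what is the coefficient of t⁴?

(1 + t + t² + t³ + t⁴ + t⁵) has coefficients 1,1,1,1,1 for degrees 0…4.
(3 - t² + 3t³ + t⁴) has coefficients 3,0,-1,3,1 for degrees 0…4.
[t⁴] = 1·1 + 1·3 + 1·(-1) + 1·0 + 1·3 = 6.

6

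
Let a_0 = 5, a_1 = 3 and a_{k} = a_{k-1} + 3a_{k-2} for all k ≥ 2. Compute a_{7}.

The ordinary generating function has denominator 1 - x - 3x^2.
Iterating the recurrence: a_0,…,a_{7} = 5, 3, 18, 27, 81, 162, 405, 891.

891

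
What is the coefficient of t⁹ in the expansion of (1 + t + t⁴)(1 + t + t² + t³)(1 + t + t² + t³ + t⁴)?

(1 + t + t⁴) has coefficients 1,1,0,0,1 for degrees 0…4.
(1 + t + t² + t³) has coefficients 1,1,1,1,0,0,0,0,0,0 for degrees 0…9.
Finally multiplying by (1 + t + t² + t³ + t⁴), the product of all factors after the first has coefficients 1,2,3,4,4,3,2,1,0,0 for degrees 0…9.
[t⁹] = 1·0 + 1·0 + 1·3 = 3.

3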